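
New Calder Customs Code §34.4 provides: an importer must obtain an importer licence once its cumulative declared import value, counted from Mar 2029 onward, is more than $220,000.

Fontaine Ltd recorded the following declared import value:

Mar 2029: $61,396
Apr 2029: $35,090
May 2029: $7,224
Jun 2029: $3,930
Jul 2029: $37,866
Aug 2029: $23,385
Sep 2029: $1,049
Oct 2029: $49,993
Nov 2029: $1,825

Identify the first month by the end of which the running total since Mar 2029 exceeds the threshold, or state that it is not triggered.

Through Mar 2029: $61,396
Through Apr 2029: $96,486
Through May 2029: $103,710
Through Jun 2029: $107,640
Through Jul 2029: $145,506
Through Aug 2029: $168,891
Through Sep 2029: $169,940
Through Oct 2029: $219,933
Through Nov 2029: $221,758 ← exceeds threshold

Nov 2029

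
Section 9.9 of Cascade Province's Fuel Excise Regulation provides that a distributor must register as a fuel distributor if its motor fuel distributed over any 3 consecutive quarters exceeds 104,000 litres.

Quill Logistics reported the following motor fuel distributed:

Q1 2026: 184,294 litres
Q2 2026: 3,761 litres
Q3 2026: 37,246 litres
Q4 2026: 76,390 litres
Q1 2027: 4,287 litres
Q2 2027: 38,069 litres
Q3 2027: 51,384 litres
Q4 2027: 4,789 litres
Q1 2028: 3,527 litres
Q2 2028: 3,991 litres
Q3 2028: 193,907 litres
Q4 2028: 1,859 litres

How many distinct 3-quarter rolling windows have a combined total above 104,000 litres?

Q1 2026–Q3 2026: 184,294 litres + 3,761 litres + 37,246 litres = 225,301 litres (over)
Q2 2026–Q4 2026: 3,761 litres + 37,246 litres + 76,390 litres = 117,397 litres (over)
Q3 2026–Q1 2027: 37,246 litres + 76,390 litres + 4,287 litres = 117,923 litres (over)
Q4 2026–Q2 2027: 76,390 litres + 4,287 litres + 38,069 litres = 118,746 litres (over)
Q1 2027–Q3 2027: 4,287 litres + 38,069 litres + 51,384 litres = 93,740 litres (under)
Q2 2027–Q4 2027: 38,069 litres + 51,384 litres + 4,789 litres = 94,242 litres (under)
Q3 2027–Q1 2028: 51,384 litres + 4,789 litres + 3,527 litres = 59,700 litres (under)
Q4 2027–Q2 2028: 4,789 litres + 3,527 litres + 3,991 litres = 12,307 litres (under)
Q1 2028–Q3 2028: 3,527 litres + 3,991 litres + 193,907 litres = 201,425 litres (over)
Q2 2028–Q4 2028: 3,991 litres + 193,907 litres + 1,859 litres = 199,757 litres (over)
6 windows exceed the threshold.

6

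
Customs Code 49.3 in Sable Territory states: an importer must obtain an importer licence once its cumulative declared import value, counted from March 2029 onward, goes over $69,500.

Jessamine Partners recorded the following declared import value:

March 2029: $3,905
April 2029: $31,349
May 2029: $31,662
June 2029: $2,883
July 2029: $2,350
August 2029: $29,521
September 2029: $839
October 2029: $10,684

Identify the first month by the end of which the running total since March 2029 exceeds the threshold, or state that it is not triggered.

Through March 2029: $3,905
Through April 2029: $35,254
Through May 2029: $66,916
Through June 2029: $69,799 ← exceeds threshold

June 2029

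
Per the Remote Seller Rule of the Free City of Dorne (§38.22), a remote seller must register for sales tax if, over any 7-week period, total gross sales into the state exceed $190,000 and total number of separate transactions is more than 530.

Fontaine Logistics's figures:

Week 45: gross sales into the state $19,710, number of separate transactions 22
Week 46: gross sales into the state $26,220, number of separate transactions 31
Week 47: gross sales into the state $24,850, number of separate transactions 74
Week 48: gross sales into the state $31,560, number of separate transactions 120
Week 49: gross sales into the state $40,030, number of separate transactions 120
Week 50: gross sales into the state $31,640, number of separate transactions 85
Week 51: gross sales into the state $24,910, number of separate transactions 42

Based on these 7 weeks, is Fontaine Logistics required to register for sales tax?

No

Total gross sales into the state: $19,710 + $26,220 + $24,850 + $31,560 + $40,030 + $31,640 + $24,910 = $198,920 (> $190,000).
Total number of separate transactions: 22 + 31 + 74 + 120 + 120 + 85 + 42 = 494 (≤ 530).
The test is 'and': the rule requires both, and at least one is not exceeded.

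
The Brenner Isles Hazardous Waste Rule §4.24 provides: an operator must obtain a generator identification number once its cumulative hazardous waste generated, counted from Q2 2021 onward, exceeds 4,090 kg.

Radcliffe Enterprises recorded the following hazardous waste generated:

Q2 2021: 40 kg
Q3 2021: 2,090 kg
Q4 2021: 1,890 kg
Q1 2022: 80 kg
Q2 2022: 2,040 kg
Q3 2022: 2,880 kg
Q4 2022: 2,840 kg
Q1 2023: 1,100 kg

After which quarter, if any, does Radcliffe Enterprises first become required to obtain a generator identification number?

Through Q2 2021: 40 kg
Through Q3 2021: 2,130 kg
Through Q4 2021: 4,020 kg
Through Q1 2022: 4,100 kg ← exceeds threshold

Q1 2022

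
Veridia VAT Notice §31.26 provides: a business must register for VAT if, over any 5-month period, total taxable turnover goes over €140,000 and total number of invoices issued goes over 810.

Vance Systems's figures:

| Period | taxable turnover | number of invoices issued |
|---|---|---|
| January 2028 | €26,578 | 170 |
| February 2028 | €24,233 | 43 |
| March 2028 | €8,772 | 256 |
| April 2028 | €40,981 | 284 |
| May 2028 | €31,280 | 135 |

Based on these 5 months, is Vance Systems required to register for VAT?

No

Total taxable turnover: €26,578 + €24,233 + €8,772 + €40,981 + €31,280 = €131,844 (≤ €140,000).
Total number of invoices issued: 170 + 43 + 256 + 284 + 135 = 888 (> 810).
The test is 'and': the rule requires both, and at least one is not exceeded.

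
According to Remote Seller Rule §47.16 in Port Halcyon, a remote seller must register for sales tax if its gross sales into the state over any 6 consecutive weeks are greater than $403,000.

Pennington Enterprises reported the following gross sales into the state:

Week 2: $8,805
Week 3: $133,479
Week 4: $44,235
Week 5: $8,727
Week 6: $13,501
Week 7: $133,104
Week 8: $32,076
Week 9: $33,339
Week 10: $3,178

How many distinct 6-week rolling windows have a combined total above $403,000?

Week 2–Week 7: $8,805 + $133,479 + $44,235 + $8,727 + $13,501 + $133,104 = $341,851 (under)
Week 3–Week 8: $133,479 + $44,235 + $8,727 + $13,501 + $133,104 + $32,076 = $365,122 (under)
Week 4–Week 9: $44,235 + $8,727 + $13,501 + $133,104 + $32,076 + $33,339 = $264,982 (under)
Week 5–Week 10: $8,727 + $13,501 + $133,104 + $32,076 + $33,339 + $3,178 = $223,925 (under)
0 windows exceed the threshold.

0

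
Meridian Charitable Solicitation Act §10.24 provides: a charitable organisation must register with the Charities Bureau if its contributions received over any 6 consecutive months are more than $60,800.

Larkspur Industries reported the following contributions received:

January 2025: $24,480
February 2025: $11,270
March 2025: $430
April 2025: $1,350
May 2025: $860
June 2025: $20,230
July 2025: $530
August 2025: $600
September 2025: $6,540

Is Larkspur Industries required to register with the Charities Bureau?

No

January 2025–June 2025: $24,480 + $11,270 + $430 + $1,350 + $860 + $20,230 = $58,620 (under)
February 2025–July 2025: $11,270 + $430 + $1,350 + $860 + $20,230 + $530 = $34,670 (under)
March 2025–August 2025: $430 + $1,350 + $860 + $20,230 + $530 + $600 = $24,000 (under)
April 2025–September 2025: $1,350 + $860 + $20,230 + $530 + $600 + $6,540 = $30,110 (under)
No window exceeds $60,800.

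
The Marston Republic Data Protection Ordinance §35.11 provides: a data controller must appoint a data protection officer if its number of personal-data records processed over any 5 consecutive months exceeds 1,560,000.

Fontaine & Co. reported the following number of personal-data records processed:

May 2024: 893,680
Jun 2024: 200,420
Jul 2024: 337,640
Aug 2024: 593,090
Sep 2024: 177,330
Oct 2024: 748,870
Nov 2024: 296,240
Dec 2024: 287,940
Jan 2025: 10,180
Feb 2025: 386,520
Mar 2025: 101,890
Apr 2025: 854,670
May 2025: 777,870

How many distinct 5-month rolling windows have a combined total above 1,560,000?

May 2024–Sep 2024: 893,680 + 200,420 + 337,640 + 593,090 + 177,330 = 2,202,160 (over)
Jun 2024–Oct 2024: 200,420 + 337,640 + 593,090 + 177,330 + 748,870 = 2,057,350 (over)
Jul 2024–Nov 2024: 337,640 + 593,090 + 177,330 + 748,870 + 296,240 = 2,153,170 (over)
Aug 2024–Dec 2024: 593,090 + 177,330 + 748,870 + 296,240 + 287,940 = 2,103,470 (over)
Sep 2024–Jan 2025: 177,330 + 748,870 + 296,240 + 287,940 + 10,180 = 1,520,560 (under)
Oct 2024–Feb 2025: 748,870 + 296,240 + 287,940 + 10,180 + 386,520 = 1,729,750 (over)
Nov 2024–Mar 2025: 296,240 + 287,940 + 10,180 + 386,520 + 101,890 = 1,082,770 (under)
Dec 2024–Apr 2025: 287,940 + 10,180 + 386,520 + 101,890 + 854,670 = 1,641,200 (over)
Jan 2025–May 2025: 10,180 + 386,520 + 101,890 + 854,670 + 777,870 = 2,131,130 (over)
7 windows exceed the threshold.

7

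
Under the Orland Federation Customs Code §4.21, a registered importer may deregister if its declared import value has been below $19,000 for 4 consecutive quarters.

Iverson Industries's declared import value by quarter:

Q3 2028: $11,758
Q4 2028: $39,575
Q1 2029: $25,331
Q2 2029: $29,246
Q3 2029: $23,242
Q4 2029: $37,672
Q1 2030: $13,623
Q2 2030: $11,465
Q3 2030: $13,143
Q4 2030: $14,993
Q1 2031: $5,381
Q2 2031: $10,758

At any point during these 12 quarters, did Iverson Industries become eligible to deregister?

Quarters below $19,000: Q3 2028, Q1 2030, Q2 2030, Q3 2030, Q4 2030, Q1 2031, Q2 2031.
Longest run of consecutive quarters below the threshold: 6.
6 ≥ 4, so Iverson Industries became eligible.

Yes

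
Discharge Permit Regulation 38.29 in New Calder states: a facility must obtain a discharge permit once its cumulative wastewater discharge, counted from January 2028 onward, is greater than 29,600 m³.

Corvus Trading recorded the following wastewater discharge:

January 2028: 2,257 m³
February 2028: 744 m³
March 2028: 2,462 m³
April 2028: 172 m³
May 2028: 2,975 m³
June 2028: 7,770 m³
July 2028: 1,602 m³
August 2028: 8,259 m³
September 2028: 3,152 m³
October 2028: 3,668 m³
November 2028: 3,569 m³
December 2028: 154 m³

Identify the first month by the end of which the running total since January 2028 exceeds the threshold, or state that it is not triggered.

Through January 2028: 2,257 m³
Through February 2028: 3,001 m³
Through March 2028: 5,463 m³
Through April 2028: 5,635 m³
Through May 2028: 8,610 m³
Through June 2028: 16,380 m³
Through July 2028: 17,982 m³
Through August 2028: 26,241 m³
Through September 2028: 29,393 m³
Through October 2028: 33,061 m³ ← exceeds threshold

October 2028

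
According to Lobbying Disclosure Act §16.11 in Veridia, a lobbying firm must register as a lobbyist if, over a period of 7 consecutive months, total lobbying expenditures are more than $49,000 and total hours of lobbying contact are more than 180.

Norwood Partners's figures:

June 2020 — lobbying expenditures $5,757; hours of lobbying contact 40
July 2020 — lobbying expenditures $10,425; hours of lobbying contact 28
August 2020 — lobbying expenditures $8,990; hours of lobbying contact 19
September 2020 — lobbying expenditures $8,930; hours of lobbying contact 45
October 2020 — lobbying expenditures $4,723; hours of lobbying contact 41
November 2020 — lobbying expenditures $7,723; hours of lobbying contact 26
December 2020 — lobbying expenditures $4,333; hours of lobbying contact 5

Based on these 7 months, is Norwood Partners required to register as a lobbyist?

Yes

Total lobbying expenditures: $5,757 + $10,425 + $8,990 + $8,930 + $4,723 + $7,723 + $4,333 = $50,881 (> $49,000).
Total hours of lobbying contact: 40 + 28 + 19 + 45 + 41 + 26 + 5 = 204 (> 180).
The test is 'and': both thresholds are exceeded.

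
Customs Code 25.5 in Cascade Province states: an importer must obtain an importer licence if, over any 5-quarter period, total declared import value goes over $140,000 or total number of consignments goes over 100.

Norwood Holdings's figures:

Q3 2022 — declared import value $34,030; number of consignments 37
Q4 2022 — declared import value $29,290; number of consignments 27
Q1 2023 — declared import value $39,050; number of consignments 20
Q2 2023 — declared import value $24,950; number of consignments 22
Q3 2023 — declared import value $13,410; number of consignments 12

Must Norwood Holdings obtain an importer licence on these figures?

Yes

Total declared import value: $34,030 + $29,290 + $39,050 + $24,950 + $13,410 = $140,730 (> $140,000).
Total number of consignments: 37 + 27 + 20 + 22 + 12 = 118 (> 100).
The test is 'or': at least one threshold is exceeded.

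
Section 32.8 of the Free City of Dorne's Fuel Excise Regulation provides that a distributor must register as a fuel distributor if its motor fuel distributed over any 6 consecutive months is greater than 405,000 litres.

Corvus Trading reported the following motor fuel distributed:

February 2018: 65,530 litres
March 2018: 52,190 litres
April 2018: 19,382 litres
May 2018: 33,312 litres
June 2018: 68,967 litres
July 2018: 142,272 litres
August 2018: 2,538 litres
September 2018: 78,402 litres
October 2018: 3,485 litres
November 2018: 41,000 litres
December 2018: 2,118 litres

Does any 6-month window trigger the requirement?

No

February 2018–July 2018: 65,530 litres + 52,190 litres + 19,382 litres + 33,312 litres + 68,967 litres + 142,272 litres = 381,653 litres (under)
March 2018–August 2018: 52,190 litres + 19,382 litres + 33,312 litres + 68,967 litres + 142,272 litres + 2,538 litres = 318,661 litres (under)
April 2018–September 2018: 19,382 litres + 33,312 litres + 68,967 litres + 142,272 litres + 2,538 litres + 78,402 litres = 344,873 litres (under)
May 2018–October 2018: 33,312 litres + 68,967 litres + 142,272 litres + 2,538 litres + 78,402 litres + 3,485 litres = 328,976 litres (under)
June 2018–November 2018: 68,967 litres + 142,272 litres + 2,538 litres + 78,402 litres + 3,485 litres + 41,000 litres = 336,664 litres (under)
July 2018–December 2018: 142,272 litres + 2,538 litres + 78,402 litres + 3,485 litres + 41,000 litres + 2,118 litres = 269,815 litres (under)
No window exceeds 405,000 litres.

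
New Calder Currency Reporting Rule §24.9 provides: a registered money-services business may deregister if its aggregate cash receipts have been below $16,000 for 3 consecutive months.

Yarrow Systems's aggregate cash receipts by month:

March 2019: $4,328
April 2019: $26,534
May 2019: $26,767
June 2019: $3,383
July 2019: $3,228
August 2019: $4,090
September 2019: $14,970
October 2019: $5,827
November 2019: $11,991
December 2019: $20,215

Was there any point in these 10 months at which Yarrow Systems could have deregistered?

Yes

Months below $16,000: March 2019, June 2019, July 2019, August 2019, September 2019, October 2019, November 2019.
Longest run of consecutive months below the threshold: 6.
6 ≥ 3, so Yarrow Systems became eligible.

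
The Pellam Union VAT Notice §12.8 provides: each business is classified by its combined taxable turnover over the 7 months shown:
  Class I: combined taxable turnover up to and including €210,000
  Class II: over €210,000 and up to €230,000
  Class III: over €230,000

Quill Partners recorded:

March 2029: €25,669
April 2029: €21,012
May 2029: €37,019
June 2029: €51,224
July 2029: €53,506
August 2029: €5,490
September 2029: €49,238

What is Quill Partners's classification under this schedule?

Combined taxable turnover: €25,669 + €21,012 + €37,019 + €51,224 + €53,506 + €5,490 + €49,238 = €243,158.
€243,158 > €230,000, so Class III applies.

Class III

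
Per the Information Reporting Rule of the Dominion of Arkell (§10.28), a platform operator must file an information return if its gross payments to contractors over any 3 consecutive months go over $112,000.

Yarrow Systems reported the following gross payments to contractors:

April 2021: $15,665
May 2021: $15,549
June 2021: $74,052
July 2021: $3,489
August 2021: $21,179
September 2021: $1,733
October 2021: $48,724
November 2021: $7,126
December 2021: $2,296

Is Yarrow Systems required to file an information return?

April 2021–June 2021: $15,665 + $15,549 + $74,052 = $105,266 (under)
May 2021–July 2021: $15,549 + $74,052 + $3,489 = $93,090 (under)
June 2021–August 2021: $74,052 + $3,489 + $21,179 = $98,720 (under)
July 2021–September 2021: $3,489 + $21,179 + $1,733 = $26,401 (under)
August 2021–October 2021: $21,179 + $1,733 + $48,724 = $71,636 (under)
September 2021–November 2021: $1,733 + $48,724 + $7,126 = $57,583 (under)
October 2021–December 2021: $48,724 + $7,126 + $2,296 = $58,146 (under)
No window exceeds $112,000.

No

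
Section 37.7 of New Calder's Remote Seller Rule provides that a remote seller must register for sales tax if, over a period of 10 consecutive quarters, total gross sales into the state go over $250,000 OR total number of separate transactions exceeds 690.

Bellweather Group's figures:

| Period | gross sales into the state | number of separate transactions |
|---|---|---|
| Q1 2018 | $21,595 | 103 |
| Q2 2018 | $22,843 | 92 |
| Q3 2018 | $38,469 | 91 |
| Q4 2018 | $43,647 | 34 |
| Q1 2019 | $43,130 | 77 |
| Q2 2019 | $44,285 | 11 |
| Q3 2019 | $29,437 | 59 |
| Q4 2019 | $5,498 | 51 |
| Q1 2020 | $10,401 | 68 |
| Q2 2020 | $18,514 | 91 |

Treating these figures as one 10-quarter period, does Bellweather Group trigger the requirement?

Yes

Total gross sales into the state: $21,595 + $22,843 + $38,469 + $43,647 + $43,130 + $44,285 + $29,437 + $5,498 + $10,401 + $18,514 = $277,819 (> $250,000).
Total number of separate transactions: 103 + 92 + 91 + 34 + 77 + 11 + 59 + 51 + 68 + 91 = 677 (≤ 690).
The test is 'or': at least one threshold is exceeded.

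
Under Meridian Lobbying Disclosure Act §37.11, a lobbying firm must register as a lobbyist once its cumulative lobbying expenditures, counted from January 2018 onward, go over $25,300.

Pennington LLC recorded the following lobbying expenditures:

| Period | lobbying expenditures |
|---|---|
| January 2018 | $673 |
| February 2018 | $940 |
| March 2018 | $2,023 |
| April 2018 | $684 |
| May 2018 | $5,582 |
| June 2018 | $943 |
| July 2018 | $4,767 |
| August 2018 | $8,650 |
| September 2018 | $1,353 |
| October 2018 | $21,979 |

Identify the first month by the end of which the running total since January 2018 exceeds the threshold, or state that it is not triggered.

Through January 2018: $673
Through February 2018: $1,613
Through March 2018: $3,636
Through April 2018: $4,320
Through May 2018: $9,902
Through June 2018: $10,845
Through July 2018: $15,612
Through August 2018: $24,262
Through September 2018: $25,615 ← exceeds threshold

September 2018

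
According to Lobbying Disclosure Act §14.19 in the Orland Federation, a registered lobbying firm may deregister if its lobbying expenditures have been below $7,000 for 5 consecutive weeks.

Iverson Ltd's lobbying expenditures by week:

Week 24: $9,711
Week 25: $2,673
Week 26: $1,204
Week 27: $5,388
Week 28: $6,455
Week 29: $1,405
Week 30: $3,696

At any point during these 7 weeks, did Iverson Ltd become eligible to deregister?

Yes

Weeks below $7,000: Week 25, Week 26, Week 27, Week 28, Week 29, Week 30.
Longest run of consecutive weeks below the threshold: 6.
6 ≥ 5, so Iverson Ltd became eligible.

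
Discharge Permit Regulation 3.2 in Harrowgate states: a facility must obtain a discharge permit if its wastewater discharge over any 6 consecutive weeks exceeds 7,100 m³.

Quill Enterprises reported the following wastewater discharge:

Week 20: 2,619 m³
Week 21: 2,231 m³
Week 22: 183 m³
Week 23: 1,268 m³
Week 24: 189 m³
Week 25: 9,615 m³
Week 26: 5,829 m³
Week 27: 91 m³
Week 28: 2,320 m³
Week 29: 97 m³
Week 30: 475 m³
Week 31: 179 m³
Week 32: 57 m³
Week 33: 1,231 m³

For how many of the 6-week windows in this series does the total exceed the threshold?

Week 20–Week 25: 2,619 m³ + 2,231 m³ + 183 m³ + 1,268 m³ + 189 m³ + 9,615 m³ = 16,105 m³ (over)
Week 21–Week 26: 2,231 m³ + 183 m³ + 1,268 m³ + 189 m³ + 9,615 m³ + 5,829 m³ = 19,315 m³ (over)
Week 22–Week 27: 183 m³ + 1,268 m³ + 189 m³ + 9,615 m³ + 5,829 m³ + 91 m³ = 17,175 m³ (over)
Week 23–Week 28: 1,268 m³ + 189 m³ + 9,615 m³ + 5,829 m³ + 91 m³ + 2,320 m³ = 19,312 m³ (over)
Week 24–Week 29: 189 m³ + 9,615 m³ + 5,829 m³ + 91 m³ + 2,320 m³ + 97 m³ = 18,141 m³ (over)
Week 25–Week 30: 9,615 m³ + 5,829 m³ + 91 m³ + 2,320 m³ + 97 m³ + 475 m³ = 18,427 m³ (over)
Week 26–Week 31: 5,829 m³ + 91 m³ + 2,320 m³ + 97 m³ + 475 m³ + 179 m³ = 8,991 m³ (over)
Week 27–Week 32: 91 m³ + 2,320 m³ + 97 m³ + 475 m³ + 179 m³ + 57 m³ = 3,219 m³ (under)
Week 28–Week 33: 2,320 m³ + 97 m³ + 475 m³ + 179 m³ + 57 m³ + 1,231 m³ = 4,359 m³ (under)
7 windows exceed the threshold.

7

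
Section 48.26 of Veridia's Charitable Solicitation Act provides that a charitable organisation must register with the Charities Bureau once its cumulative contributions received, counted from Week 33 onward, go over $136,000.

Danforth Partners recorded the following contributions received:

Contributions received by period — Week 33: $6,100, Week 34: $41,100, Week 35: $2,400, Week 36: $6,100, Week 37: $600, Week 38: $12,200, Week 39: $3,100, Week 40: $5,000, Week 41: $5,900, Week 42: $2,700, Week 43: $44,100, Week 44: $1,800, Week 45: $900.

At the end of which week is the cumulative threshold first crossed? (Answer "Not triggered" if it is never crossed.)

Not triggered

Through Week 33: $6,100
Through Week 34: $47,200
Through Week 35: $49,600
Through Week 36: $55,700
Through Week 37: $56,300
Through Week 38: $68,500
Through Week 39: $71,600
Through Week 40: $76,600
Through Week 41: $82,500
Through Week 42: $85,200
Through Week 43: $129,300
Through Week 44: $131,100
Through Week 45: $132,000
Final cumulative total $132,000 ≤ $136,000; the threshold is never exceeded.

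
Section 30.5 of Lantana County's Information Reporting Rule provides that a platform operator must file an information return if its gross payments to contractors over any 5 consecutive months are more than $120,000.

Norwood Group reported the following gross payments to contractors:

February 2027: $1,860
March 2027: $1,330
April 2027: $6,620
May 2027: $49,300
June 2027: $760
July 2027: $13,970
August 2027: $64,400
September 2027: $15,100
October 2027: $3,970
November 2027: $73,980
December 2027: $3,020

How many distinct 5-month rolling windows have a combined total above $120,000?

February 2027–June 2027: $1,860 + $1,330 + $6,620 + $49,300 + $760 = $59,870 (under)
March 2027–July 2027: $1,330 + $6,620 + $49,300 + $760 + $13,970 = $71,980 (under)
April 2027–August 2027: $6,620 + $49,300 + $760 + $13,970 + $64,400 = $135,050 (over)
May 2027–September 2027: $49,300 + $760 + $13,970 + $64,400 + $15,100 = $143,530 (over)
June 2027–October 2027: $760 + $13,970 + $64,400 + $15,100 + $3,970 = $98,200 (under)
July 2027–November 2027: $13,970 + $64,400 + $15,100 + $3,970 + $73,980 = $171,420 (over)
August 2027–December 2027: $64,400 + $15,100 + $3,970 + $73,980 + $3,020 = $160,470 (over)
4 windows exceed the threshold.

4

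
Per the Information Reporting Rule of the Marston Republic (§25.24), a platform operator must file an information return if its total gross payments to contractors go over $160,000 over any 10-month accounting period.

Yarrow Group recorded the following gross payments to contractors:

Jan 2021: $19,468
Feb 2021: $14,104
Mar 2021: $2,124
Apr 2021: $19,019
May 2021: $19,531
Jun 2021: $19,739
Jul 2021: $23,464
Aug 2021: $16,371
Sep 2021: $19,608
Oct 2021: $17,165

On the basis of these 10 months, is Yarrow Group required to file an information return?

Yes

Total gross payments to contractors: $19,468 + $14,104 + $2,124 + $19,019 + $19,531 + $19,739 + $23,464 + $16,371 + $19,608 + $17,165 = $170,593.
$170,593 > $160,000, so the threshold is exceeded.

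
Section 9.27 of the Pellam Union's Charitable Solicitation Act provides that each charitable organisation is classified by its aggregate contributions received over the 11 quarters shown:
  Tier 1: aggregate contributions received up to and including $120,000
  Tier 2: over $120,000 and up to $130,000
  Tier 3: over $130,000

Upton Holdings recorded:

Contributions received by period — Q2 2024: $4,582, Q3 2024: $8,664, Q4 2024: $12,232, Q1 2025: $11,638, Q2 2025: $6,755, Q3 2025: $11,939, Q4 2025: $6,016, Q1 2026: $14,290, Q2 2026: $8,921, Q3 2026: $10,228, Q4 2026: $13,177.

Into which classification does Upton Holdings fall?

Aggregate contributions received: $4,582 + $8,664 + $12,232 + $11,638 + $6,755 + $11,939 + $6,016 + $14,290 + $8,921 + $10,228 + $13,177 = $108,442.
$108,442 ≤ $120,000, so Tier 1 applies.

Tier 1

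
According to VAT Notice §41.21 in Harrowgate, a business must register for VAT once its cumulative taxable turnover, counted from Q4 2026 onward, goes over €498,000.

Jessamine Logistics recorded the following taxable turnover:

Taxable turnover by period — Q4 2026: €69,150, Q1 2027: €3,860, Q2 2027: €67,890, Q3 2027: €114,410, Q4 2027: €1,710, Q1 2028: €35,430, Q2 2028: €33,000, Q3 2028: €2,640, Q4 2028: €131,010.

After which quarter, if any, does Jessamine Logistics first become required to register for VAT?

Through Q4 2026: €69,150
Through Q1 2027: €73,010
Through Q2 2027: €140,900
Through Q3 2027: €255,310
Through Q4 2027: €257,020
Through Q1 2028: €292,450
Through Q2 2028: €325,450
Through Q3 2028: €328,090
Through Q4 2028: €459,100
Final cumulative total €459,100 ≤ €498,000; the threshold is never exceeded.

Not triggered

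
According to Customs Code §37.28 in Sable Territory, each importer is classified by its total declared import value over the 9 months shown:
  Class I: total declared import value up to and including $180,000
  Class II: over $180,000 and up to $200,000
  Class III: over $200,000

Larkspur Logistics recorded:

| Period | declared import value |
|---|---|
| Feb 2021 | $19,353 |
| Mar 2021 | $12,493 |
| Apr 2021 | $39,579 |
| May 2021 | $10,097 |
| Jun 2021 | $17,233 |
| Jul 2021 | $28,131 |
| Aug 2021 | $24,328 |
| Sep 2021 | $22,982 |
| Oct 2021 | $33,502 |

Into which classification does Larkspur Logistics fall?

Class III

Total declared import value: $19,353 + $12,493 + $39,579 + $10,097 + $17,233 + $28,131 + $24,328 + $22,982 + $33,502 = $207,698.
$207,698 > $200,000, so Class III applies.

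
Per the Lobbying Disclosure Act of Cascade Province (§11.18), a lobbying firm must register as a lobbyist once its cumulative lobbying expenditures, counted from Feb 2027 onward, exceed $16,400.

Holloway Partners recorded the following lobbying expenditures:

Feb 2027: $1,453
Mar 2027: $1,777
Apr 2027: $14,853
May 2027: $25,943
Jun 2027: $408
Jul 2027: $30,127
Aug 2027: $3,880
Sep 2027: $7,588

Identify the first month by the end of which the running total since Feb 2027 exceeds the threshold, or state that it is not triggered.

Apr 2027

Through Feb 2027: $1,453
Through Mar 2027: $3,230
Through Apr 2027: $18,083 ← exceeds threshold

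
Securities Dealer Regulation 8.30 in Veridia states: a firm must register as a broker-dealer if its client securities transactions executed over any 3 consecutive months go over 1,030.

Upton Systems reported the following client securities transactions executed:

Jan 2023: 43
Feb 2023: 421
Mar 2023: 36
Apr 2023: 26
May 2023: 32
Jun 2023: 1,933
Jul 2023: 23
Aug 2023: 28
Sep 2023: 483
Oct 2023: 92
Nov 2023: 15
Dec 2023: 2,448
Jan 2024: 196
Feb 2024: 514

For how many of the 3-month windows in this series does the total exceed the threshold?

6

Jan 2023–Mar 2023: 43 + 421 + 36 = 500 (under)
Feb 2023–Apr 2023: 421 + 36 + 26 = 483 (under)
Mar 2023–May 2023: 36 + 26 + 32 = 94 (under)
Apr 2023–Jun 2023: 26 + 32 + 1,933 = 1,991 (over)
May 2023–Jul 2023: 32 + 1,933 + 23 = 1,988 (over)
Jun 2023–Aug 2023: 1,933 + 23 + 28 = 1,984 (over)
Jul 2023–Sep 2023: 23 + 28 + 483 = 534 (under)
Aug 2023–Oct 2023: 28 + 483 + 92 = 603 (under)
Sep 2023–Nov 2023: 483 + 92 + 15 = 590 (under)
Oct 2023–Dec 2023: 92 + 15 + 2,448 = 2,555 (over)
Nov 2023–Jan 2024: 15 + 2,448 + 196 = 2,659 (over)
Dec 2023–Feb 2024: 2,448 + 196 + 514 = 3,158 (over)
6 windows exceed the threshold.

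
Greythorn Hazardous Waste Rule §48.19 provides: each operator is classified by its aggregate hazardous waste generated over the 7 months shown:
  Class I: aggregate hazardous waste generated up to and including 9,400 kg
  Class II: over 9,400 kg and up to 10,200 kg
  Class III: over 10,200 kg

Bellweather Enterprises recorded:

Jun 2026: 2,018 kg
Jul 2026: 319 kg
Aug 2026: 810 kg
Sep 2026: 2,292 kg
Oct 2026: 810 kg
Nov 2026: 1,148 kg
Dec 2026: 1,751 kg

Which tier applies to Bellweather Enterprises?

Class I

Aggregate hazardous waste generated: 2,018 kg + 319 kg + 810 kg + 2,292 kg + 810 kg + 1,148 kg + 1,751 kg = 9,148 kg.
9,148 kg ≤ 9,400 kg, so Class I applies.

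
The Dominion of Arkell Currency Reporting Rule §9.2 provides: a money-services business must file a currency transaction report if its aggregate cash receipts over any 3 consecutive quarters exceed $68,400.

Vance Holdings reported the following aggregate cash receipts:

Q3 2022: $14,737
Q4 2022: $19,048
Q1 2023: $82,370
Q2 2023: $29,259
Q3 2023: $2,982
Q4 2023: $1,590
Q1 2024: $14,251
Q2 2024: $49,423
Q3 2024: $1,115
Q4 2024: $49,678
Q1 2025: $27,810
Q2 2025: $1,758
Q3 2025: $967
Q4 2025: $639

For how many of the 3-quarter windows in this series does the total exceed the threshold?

Q3 2022–Q1 2023: $14,737 + $19,048 + $82,370 = $116,155 (over)
Q4 2022–Q2 2023: $19,048 + $82,370 + $29,259 = $130,677 (over)
Q1 2023–Q3 2023: $82,370 + $29,259 + $2,982 = $114,611 (over)
Q2 2023–Q4 2023: $29,259 + $2,982 + $1,590 = $33,831 (under)
Q3 2023–Q1 2024: $2,982 + $1,590 + $14,251 = $18,823 (under)
Q4 2023–Q2 2024: $1,590 + $14,251 + $49,423 = $65,264 (under)
Q1 2024–Q3 2024: $14,251 + $49,423 + $1,115 = $64,789 (under)
Q2 2024–Q4 2024: $49,423 + $1,115 + $49,678 = $100,216 (over)
Q3 2024–Q1 2025: $1,115 + $49,678 + $27,810 = $78,603 (over)
Q4 2024–Q2 2025: $49,678 + $27,810 + $1,758 = $79,246 (over)
Q1 2025–Q3 2025: $27,810 + $1,758 + $967 = $30,535 (under)
Q2 2025–Q4 2025: $1,758 + $967 + $639 = $3,364 (under)
6 windows exceed the threshold.

6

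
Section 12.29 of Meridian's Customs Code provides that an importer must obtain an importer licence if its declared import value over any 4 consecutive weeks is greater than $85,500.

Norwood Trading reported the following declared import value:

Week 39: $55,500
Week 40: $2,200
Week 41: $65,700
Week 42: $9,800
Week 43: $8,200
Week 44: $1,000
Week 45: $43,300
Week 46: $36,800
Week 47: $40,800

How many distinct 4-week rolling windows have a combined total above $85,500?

Week 39–Week 42: $55,500 + $2,200 + $65,700 + $9,800 = $133,200 (over)
Week 40–Week 43: $2,200 + $65,700 + $9,800 + $8,200 = $85,900 (over)
Week 41–Week 44: $65,700 + $9,800 + $8,200 + $1,000 = $84,700 (under)
Week 42–Week 45: $9,800 + $8,200 + $1,000 + $43,300 = $62,300 (under)
Week 43–Week 46: $8,200 + $1,000 + $43,300 + $36,800 = $89,300 (over)
Week 44–Week 47: $1,000 + $43,300 + $36,800 + $40,800 = $121,900 (over)
4 windows exceed the threshold.

4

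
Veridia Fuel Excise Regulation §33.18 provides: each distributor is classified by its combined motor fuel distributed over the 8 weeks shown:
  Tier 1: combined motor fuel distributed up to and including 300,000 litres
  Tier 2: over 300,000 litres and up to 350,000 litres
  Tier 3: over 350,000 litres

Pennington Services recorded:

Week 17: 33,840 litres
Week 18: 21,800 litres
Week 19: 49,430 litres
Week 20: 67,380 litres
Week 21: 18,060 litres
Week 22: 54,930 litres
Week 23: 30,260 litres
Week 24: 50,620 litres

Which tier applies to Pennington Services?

Combined motor fuel distributed: 33,840 litres + 21,800 litres + 49,430 litres + 67,380 litres + 18,060 litres + 54,930 litres + 30,260 litres + 50,620 litres = 326,320 litres.
300,000 litres < 326,320 litres ≤ 350,000 litres, so Tier 2 applies.

Tier 2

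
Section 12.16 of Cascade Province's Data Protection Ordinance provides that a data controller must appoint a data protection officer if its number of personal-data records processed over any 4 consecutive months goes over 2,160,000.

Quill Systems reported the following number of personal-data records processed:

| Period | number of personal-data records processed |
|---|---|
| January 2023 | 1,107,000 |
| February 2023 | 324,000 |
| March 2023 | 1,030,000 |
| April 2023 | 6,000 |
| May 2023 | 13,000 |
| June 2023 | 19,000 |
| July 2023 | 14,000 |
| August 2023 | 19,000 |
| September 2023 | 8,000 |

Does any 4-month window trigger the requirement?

January 2023–April 2023: 1,107,000 + 324,000 + 1,030,000 + 6,000 = 2,467,000 (over)
February 2023–May 2023: 324,000 + 1,030,000 + 6,000 + 13,000 = 1,373,000 (under)
March 2023–June 2023: 1,030,000 + 6,000 + 13,000 + 19,000 = 1,068,000 (under)
April 2023–July 2023: 6,000 + 13,000 + 19,000 + 14,000 = 52,000 (under)
May 2023–August 2023: 13,000 + 19,000 + 14,000 + 19,000 = 65,000 (under)
June 2023–September 2023: 19,000 + 14,000 + 19,000 + 8,000 = 60,000 (under)
At least one window exceeds 2,160,000.

Yes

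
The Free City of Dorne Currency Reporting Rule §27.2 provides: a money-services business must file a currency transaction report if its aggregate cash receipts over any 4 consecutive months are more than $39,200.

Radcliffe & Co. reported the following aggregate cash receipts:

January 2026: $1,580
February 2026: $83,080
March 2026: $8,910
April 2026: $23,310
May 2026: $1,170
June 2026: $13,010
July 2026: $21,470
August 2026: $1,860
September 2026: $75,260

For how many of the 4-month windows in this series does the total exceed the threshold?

5

January 2026–April 2026: $1,580 + $83,080 + $8,910 + $23,310 = $116,880 (over)
February 2026–May 2026: $83,080 + $8,910 + $23,310 + $1,170 = $116,470 (over)
March 2026–June 2026: $8,910 + $23,310 + $1,170 + $13,010 = $46,400 (over)
April 2026–July 2026: $23,310 + $1,170 + $13,010 + $21,470 = $58,960 (over)
May 2026–August 2026: $1,170 + $13,010 + $21,470 + $1,860 = $37,510 (under)
June 2026–September 2026: $13,010 + $21,470 + $1,860 + $75,260 = $111,600 (over)
5 windows exceed the threshold.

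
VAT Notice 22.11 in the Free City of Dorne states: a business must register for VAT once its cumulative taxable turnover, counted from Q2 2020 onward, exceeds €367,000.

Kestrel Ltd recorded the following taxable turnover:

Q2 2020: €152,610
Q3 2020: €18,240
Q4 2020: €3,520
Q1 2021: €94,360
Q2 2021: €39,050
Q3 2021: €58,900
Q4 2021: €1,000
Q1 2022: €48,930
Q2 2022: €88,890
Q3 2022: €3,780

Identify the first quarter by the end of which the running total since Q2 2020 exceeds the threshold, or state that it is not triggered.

Through Q2 2020: €152,610
Through Q3 2020: €170,850
Through Q4 2020: €174,370
Through Q1 2021: €268,730
Through Q2 2021: €307,780
Through Q3 2021: €366,680
Through Q4 2021: €367,680 ← exceeds threshold

Q4 2021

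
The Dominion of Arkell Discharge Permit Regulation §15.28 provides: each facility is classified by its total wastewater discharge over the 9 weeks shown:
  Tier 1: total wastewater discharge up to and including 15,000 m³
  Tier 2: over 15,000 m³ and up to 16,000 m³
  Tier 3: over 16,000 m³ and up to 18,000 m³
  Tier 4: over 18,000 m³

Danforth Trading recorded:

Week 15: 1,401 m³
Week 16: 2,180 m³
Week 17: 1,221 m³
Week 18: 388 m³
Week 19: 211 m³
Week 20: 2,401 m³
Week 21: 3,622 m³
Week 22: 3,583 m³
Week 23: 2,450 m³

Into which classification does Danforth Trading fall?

Total wastewater discharge: 1,401 m³ + 2,180 m³ + 1,221 m³ + 388 m³ + 211 m³ + 2,401 m³ + 3,622 m³ + 3,583 m³ + 2,450 m³ = 17,457 m³.
16,000 m³ < 17,457 m³ ≤ 18,000 m³, so Tier 3 applies.

Tier 3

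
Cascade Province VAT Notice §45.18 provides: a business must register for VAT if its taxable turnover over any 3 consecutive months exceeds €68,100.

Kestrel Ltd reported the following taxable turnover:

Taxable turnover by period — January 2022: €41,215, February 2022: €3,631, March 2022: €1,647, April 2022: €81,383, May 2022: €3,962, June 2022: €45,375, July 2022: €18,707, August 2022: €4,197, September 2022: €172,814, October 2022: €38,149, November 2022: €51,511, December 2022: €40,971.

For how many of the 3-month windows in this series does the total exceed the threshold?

8

January 2022–March 2022: €41,215 + €3,631 + €1,647 = €46,493 (under)
February 2022–April 2022: €3,631 + €1,647 + €81,383 = €86,661 (over)
March 2022–May 2022: €1,647 + €81,383 + €3,962 = €86,992 (over)
April 2022–June 2022: €81,383 + €3,962 + €45,375 = €130,720 (over)
May 2022–July 2022: €3,962 + €45,375 + €18,707 = €68,044 (under)
June 2022–August 2022: €45,375 + €18,707 + €4,197 = €68,279 (over)
July 2022–September 2022: €18,707 + €4,197 + €172,814 = €195,718 (over)
August 2022–October 2022: €4,197 + €172,814 + €38,149 = €215,160 (over)
September 2022–November 2022: €172,814 + €38,149 + €51,511 = €262,474 (over)
October 2022–December 2022: €38,149 + €51,511 + €40,971 = €130,631 (over)
8 windows exceed the threshold.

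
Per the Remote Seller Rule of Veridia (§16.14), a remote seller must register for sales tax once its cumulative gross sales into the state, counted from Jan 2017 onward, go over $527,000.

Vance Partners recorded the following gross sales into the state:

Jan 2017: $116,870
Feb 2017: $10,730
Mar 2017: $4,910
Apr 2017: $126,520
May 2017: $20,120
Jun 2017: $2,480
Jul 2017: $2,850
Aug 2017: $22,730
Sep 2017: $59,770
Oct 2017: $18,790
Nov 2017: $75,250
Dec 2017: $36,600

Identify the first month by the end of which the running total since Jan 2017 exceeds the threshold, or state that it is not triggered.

Not triggered

Through Jan 2017: $116,870
Through Feb 2017: $127,600
Through Mar 2017: $132,510
Through Apr 2017: $259,030
Through May 2017: $279,150
Through Jun 2017: $281,630
Through Jul 2017: $284,480
Through Aug 2017: $307,210
Through Sep 2017: $366,980
Through Oct 2017: $385,770
Through Nov 2017: $461,020
Through Dec 2017: $497,620
Final cumulative total $497,620 ≤ $527,000; the threshold is never exceeded.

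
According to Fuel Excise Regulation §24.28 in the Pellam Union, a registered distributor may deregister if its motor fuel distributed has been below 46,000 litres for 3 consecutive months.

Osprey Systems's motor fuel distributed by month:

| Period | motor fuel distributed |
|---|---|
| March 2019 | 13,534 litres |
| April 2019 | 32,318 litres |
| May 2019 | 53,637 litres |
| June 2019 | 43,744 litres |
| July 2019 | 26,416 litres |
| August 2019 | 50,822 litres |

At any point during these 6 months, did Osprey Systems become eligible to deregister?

No

Months below 46,000 litres: March 2019, April 2019, June 2019, July 2019.
Longest run of consecutive months below the threshold: 2.
2 < 3, so Osprey Systems never became eligible.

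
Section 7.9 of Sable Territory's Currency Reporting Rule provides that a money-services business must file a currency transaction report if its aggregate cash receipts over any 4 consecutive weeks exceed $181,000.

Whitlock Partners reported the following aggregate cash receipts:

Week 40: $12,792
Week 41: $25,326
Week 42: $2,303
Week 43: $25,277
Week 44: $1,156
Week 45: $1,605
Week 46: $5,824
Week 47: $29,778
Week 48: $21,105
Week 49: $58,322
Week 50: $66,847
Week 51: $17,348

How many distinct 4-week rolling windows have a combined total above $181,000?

Week 40–Week 43: $12,792 + $25,326 + $2,303 + $25,277 = $65,698 (under)
Week 41–Week 44: $25,326 + $2,303 + $25,277 + $1,156 = $54,062 (under)
Week 42–Week 45: $2,303 + $25,277 + $1,156 + $1,605 = $30,341 (under)
Week 43–Week 46: $25,277 + $1,156 + $1,605 + $5,824 = $33,862 (under)
Week 44–Week 47: $1,156 + $1,605 + $5,824 + $29,778 = $38,363 (under)
Week 45–Week 48: $1,605 + $5,824 + $29,778 + $21,105 = $58,312 (under)
Week 46–Week 49: $5,824 + $29,778 + $21,105 + $58,322 = $115,029 (under)
Week 47–Week 50: $29,778 + $21,105 + $58,322 + $66,847 = $176,052 (under)
Week 48–Week 51: $21,105 + $58,322 + $66,847 + $17,348 = $163,622 (under)
0 windows exceed the threshold.

0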